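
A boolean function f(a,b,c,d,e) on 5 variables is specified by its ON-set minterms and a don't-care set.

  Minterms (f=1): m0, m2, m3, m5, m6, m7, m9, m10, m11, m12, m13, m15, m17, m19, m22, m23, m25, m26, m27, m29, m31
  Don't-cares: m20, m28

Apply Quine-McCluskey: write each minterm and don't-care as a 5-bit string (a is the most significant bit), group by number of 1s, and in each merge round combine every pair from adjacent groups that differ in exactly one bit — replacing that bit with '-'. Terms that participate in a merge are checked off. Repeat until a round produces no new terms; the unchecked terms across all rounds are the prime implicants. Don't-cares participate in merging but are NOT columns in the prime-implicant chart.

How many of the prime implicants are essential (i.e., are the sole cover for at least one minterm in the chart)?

6

[col 0] 00000*, 00010*, 00011*, 00101*, 00110*, 00111*, 01001*, 01010*, 01011*, 01100*, 01101*, 01111*, 10001*, 10011*, 10100*, 10110*, 10111*, 11001*, 11010*, 11011*, 11100*, 11101*, 11111*
[col 1] -0011*, -0110*, -0111*, -1001*, -1010*, -1011*, -1100*, -1101*, -1111*, 0-010*, 0-011*, 0-101*, 0-111*, 00-10*, 00-11*, 000-0, 0001-*, 001-1*, 0011-*, 01-01*, 01-11*, 010-1*, 0101-*, 011-1*, 0110-*, 1-001*, 1-011*, 1-100, 1-111*, 10-11*, 100-1*, 101-0, 1011-*, 11-01*, 11-11*, 110-1*, 1101-*, 111-1*, 1110-*
[col 2] --011*, --111*, -0-11*, -011-, -1-01*, -1-11*, -10-1*, -101-, -11-1*, -110-, 0--11*, 0-01-, 0-1-1, 00-1-, 01--1*, 1--11*, 1-0-1, 11--1*
[col 3] ---11, -1--1
Prime implicants: ---11, -011-, -1--1, -101-, -110-, 0-01-, 0-1-1, 00-1-, 000-0, 1-0-1, 1-100, 101-0
PI chart (minterm → PIs covering it):
  0 | 000-0  (sole → essential)
  2 | 0-01-,00-1-,000-0
  3 | ---11,0-01-,00-1-
  5 | 0-1-1  (sole → essential)
  6 | -011-,00-1-
  7 | ---11,-011-,0-1-1,00-1-
  9 | -1--1  (sole → essential)
  10 | -101-,0-01-
  11 | ---11,-1--1,-101-,0-01-
  12 | -110-  (sole → essential)
  13 | -1--1,-110-,0-1-1
  15 | ---11,-1--1,0-1-1
  17 | 1-0-1  (sole → essential)
  19 | ---11,1-0-1
  22 | -011-,101-0
  23 | ---11,-011-
  25 | -1--1,1-0-1
  26 | -101-  (sole → essential)
  27 | ---11,-1--1,-101-,1-0-1
  29 | -1--1,-110-
  31 | ---11,-1--1
Essential prime implicants: -1--1, -101-, -110-, 0-1-1, 000-0, 1-0-1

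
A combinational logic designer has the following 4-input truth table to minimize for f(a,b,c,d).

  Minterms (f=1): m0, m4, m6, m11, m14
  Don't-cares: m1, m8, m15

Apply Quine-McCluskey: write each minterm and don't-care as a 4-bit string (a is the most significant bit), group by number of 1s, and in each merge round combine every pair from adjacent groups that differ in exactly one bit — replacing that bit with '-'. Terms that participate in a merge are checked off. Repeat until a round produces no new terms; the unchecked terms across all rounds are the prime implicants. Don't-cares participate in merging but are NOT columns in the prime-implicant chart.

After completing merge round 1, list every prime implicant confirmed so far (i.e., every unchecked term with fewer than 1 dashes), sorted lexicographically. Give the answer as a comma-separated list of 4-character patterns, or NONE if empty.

NONE

Round 0: 0000✓ 0001✓ 0100✓ 0110✓ 1000✓ 1011✓ 1110✓ 1111✓
Round 1: -000 -110 0-00 000- 01-0 1-11 111-
PIs = {-000, -110, 0-00, 000-, 01-0, 1-11, 111-}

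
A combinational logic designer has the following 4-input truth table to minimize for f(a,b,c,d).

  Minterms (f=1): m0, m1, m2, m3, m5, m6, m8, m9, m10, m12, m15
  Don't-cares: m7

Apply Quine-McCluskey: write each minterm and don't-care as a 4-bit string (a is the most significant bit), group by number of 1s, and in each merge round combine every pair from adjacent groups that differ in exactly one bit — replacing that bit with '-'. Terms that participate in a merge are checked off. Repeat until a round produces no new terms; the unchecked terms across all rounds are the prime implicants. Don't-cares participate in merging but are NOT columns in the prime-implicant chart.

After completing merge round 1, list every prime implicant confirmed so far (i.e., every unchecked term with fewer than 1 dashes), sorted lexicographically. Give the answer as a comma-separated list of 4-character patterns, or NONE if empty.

[col 0] 0000*, 0001*, 0010*, 0011*, 0101*, 0110*, 0111*, 1000*, 1001*, 1010*, 1100*, 1111*
[col 1] -000*, -001*, -010*, -111, 0-01*, 0-10*, 0-11*, 00-0*, 00-1*, 000-*, 001-*, 01-1*, 011-*, 1-00, 10-0*, 100-*
[col 2] -0-0, -00-, 0--1, 0-1-, 00--
Prime implicants: -0-0, -00-, -111, 0--1, 0-1-, 00--, 1-00

NONE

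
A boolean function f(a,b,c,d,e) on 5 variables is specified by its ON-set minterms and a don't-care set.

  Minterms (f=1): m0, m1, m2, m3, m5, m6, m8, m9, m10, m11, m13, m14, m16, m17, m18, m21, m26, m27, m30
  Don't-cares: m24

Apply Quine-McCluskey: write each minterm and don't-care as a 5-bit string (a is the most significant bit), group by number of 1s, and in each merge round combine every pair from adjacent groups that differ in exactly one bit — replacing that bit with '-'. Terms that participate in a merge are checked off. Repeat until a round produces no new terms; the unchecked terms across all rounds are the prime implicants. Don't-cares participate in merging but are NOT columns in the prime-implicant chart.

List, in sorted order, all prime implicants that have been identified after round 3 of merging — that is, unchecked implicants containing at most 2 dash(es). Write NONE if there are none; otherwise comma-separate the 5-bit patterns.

-0-01, -000-, -1-10, -101-, 0--01, 0--10

Round 0: 00000✓ 00001✓ 00010✓ 00011✓ 00101✓ 00110✓ 01000✓ 01001✓ 01010✓ 01011✓ 01101✓ 01110✓ 10000✓ 10001✓ 10010✓ 10101✓ 11000✓ 11010✓ 11011✓ 11110✓
Round 1: -0000✓ -0001✓ -0010✓ -0101✓ -1000✓ -1010✓ -1011✓ -1110✓ 0-000✓ 0-001✓ 0-010✓ 0-011✓ 0-101✓ 0-110✓ 00-01✓ 00-10✓ 000-0✓ 000-1✓ 0000-✓ 0001-✓ 01-01✓ 01-10✓ 010-0✓ 010-1✓ 0100-✓ 0101-✓ 1-000✓ 1-010✓ 10-01✓ 100-0✓ 1000-✓ 11-10✓ 110-0✓ 1101-✓
Round 2: --000✓ --010✓ -0-01 -00-0✓ -000- -1-10 -10-0✓ -101- 0--01 0--10 0-0-0✓ 0-0-1✓ 0-00-✓ 0-01-✓ 000--✓ 010--✓ 1-0-0✓
Round 3: --0-0 0-0--
PIs = {--0-0, -0-01, -000-, -1-10, -101-, 0--01, 0--10, 0-0--}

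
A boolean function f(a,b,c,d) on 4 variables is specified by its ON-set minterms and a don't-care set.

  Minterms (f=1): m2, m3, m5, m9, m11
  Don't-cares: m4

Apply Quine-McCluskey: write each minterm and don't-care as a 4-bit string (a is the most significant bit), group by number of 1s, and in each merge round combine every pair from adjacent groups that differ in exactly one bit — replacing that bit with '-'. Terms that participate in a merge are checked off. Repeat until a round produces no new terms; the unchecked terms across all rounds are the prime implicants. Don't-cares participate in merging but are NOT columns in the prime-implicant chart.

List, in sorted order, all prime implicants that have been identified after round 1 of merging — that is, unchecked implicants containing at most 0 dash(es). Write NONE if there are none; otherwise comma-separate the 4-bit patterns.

size-2^0 implicants → 0010(✓)  0011(✓)  0100(✓)  0101(✓)  1001(✓)  1011(✓)
size-2^1 implicants → -011  001-  010-  10-1
Unchecked terms (primes): -011, 001-, 010-, 10-1

NONE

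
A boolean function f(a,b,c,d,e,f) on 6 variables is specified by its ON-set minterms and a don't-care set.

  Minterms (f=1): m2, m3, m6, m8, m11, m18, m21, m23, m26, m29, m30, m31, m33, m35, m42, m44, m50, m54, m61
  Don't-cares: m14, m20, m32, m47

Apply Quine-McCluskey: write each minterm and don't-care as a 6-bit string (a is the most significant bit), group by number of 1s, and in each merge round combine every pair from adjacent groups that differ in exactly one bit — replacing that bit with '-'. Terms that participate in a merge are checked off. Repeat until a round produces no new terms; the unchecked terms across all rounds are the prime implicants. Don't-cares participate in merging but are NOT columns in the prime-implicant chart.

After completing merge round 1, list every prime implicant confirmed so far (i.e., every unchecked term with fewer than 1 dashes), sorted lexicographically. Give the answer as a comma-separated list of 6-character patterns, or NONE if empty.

[col 0] 000010*, 000011*, 000110*, 001000, 001011*, 001110*, 010010*, 010100*, 010101*, 010111*, 011010*, 011101*, 011110*, 011111*, 100000*, 100001*, 100011*, 101010, 101100, 101111, 110010*, 110110*, 111101*
[col 1] -00011, -10010, -11101, 0-0010, 0-1110, 00-011, 00-110, 000-10, 00001-, 01-010, 01-101*, 01-111*, 0101-1*, 01010-, 011-10, 0111-1*, 01111-, 1000-1, 10000-, 110-10
[col 2] 01-1-1
Prime implicants: -00011, -10010, -11101, 0-0010, 0-1110, 00-011, 00-110, 000-10, 00001-, 001000, 01-010, 01-1-1, 01010-, 011-10, 01111-, 1000-1, 10000-, 101010, 101100, 101111, 110-10

001000, 101010, 101100, 101111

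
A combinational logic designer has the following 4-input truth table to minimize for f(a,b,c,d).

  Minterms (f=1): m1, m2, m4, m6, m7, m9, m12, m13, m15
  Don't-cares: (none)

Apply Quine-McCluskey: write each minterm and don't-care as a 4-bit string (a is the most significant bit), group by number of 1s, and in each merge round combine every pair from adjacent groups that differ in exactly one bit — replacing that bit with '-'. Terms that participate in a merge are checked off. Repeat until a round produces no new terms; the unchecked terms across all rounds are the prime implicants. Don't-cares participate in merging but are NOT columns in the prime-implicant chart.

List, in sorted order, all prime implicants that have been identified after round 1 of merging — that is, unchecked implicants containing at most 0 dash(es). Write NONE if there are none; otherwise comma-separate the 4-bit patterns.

NONE

size-2^0 implicants → 0001(✓)  0010(✓)  0100(✓)  0110(✓)  0111(✓)  1001(✓)  1100(✓)  1101(✓)  1111(✓)
size-2^1 implicants → -001  -100  -111  0-10  01-0  011-  1-01  11-1  110-
Unchecked terms (primes): -001, -100, -111, 0-10, 01-0, 011-, 1-01, 11-1, 110-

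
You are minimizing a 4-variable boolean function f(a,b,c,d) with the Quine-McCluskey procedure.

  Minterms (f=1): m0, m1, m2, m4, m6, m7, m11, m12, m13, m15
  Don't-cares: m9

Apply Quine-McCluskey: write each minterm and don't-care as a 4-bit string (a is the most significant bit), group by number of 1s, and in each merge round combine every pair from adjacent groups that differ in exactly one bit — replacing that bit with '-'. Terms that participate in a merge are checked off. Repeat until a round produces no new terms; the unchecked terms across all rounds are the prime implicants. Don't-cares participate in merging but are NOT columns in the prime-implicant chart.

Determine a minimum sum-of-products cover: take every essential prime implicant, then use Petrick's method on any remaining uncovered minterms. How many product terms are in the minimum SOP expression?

5

Round 0: 0000✓ 0001✓ 0010✓ 0100✓ 0110✓ 0111✓ 1001✓ 1011✓ 1100✓ 1101✓ 1111✓
Round 1: -001 -100 -111 0-00✓ 0-10✓ 00-0✓ 000- 01-0✓ 011- 1-01✓ 1-11✓ 10-1✓ 11-1✓ 110-
Round 2: 0--0 1--1
PIs = {-001, -100, -111, 0--0, 000-, 011-, 1--1, 110-}
Coverage chart:
  m0: 0--0,000-
  m1: -001,000-
  m2: 0--0 ←essential
  m4: -100,0--0
  m6: 0--0,011-
  m7: -111,011-
  m11: 1--1 ←essential
  m12: -100,110-
  m13: 1--1,110-
  m15: -111,1--1
Essential: 0--0, 1--1
Petrick residual → -001, -100, -111
Min cover (5 terms): b'c'd + bc'd' + bcd + a'd' + ad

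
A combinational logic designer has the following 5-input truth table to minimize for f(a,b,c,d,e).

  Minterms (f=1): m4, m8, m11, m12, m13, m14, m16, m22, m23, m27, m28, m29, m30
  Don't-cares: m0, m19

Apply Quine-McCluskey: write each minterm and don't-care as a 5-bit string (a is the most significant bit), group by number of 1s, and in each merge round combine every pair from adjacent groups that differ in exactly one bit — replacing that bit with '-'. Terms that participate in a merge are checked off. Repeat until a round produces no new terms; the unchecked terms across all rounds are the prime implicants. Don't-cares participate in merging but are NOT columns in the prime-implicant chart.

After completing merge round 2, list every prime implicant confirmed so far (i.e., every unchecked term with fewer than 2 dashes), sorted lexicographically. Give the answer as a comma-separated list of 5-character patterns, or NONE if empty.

-0000, -1011, 1-011, 1-110, 10-11, 1011-

[col 0] 00000*, 00100*, 01000*, 01011*, 01100*, 01101*, 01110*, 10000*, 10011*, 10110*, 10111*, 11011*, 11100*, 11101*, 11110*
[col 1] -0000, -1011, -1100*, -1101*, -1110*, 0-000*, 0-100*, 00-00*, 01-00*, 011-0*, 0110-*, 1-011, 1-110, 10-11, 1011-, 111-0*, 1110-*
[col 2] -11-0, -110-, 0--00
Prime implicants: -0000, -1011, -11-0, -110-, 0--00, 1-011, 1-110, 10-11, 1011-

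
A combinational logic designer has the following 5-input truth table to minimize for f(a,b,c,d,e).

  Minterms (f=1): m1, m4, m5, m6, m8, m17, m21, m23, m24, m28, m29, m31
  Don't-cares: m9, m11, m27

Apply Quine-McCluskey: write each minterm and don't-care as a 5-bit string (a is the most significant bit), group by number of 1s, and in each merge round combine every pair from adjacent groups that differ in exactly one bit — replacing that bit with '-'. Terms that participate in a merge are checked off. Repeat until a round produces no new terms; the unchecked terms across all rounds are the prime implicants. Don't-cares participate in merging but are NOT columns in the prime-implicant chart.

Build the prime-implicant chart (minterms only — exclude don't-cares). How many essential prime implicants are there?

3

Round 0: 00001✓ 00100✓ 00101✓ 00110✓ 01000✓ 01001✓ 01011✓ 10001✓ 10101✓ 10111✓ 11000✓ 11011✓ 11100✓ 11101✓ 11111✓
Round 1: -0001✓ -0101✓ -1000 -1011 0-001 00-01✓ 001-0 0010- 010-1 0100- 1-101✓ 1-111✓ 10-01✓ 101-1✓ 11-00 11-11 111-1✓ 1110-
Round 2: -0-01 1-1-1
PIs = {-0-01, -1000, -1011, 0-001, 001-0, 0010-, 010-1, 0100-, 1-1-1, 11-00, 11-11, 1110-}
Coverage chart:
  m1: -0-01,0-001
  m4: 001-0,0010-
  m5: -0-01,0010-
  m6: 001-0 ←essential
  m8: -1000,0100-
  m17: -0-01 ←essential
  m21: -0-01,1-1-1
  m23: 1-1-1 ←essential
  m24: -1000,11-00
  m28: 11-00,1110-
  m29: 1-1-1,1110-
  m31: 1-1-1,11-11
Essential: -0-01, 001-0, 1-1-1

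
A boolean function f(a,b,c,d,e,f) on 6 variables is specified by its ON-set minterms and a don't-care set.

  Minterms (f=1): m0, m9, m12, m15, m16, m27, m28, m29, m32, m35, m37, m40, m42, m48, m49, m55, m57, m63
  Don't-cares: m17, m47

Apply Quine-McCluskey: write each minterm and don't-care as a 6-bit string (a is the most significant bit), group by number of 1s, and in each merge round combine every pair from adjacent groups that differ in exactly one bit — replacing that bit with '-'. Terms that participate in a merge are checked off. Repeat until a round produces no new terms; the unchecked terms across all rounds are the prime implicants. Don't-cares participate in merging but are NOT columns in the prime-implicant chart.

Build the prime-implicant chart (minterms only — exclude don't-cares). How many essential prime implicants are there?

[col 0] 000000*, 001001, 001100*, 001111*, 010000*, 010001*, 011011, 011100*, 011101*, 100000*, 100011, 100101, 101000*, 101010*, 101111*, 110000*, 110001*, 110111*, 111001*, 111111*
[col 1] -00000*, -01111, -10000*, -10001*, 0-0000*, 0-1100, 01000-*, 01110-, 1-0000*, 1-1111, 10-000, 1010-0, 11-001, 11-111, 11000-*
[col 2] --0000, -1000-
Prime implicants: --0000, -01111, -1000-, 0-1100, 001001, 011011, 01110-, 1-1111, 10-000, 100011, 100101, 1010-0, 11-001, 11-111
PI chart (minterm → PIs covering it):
  0 | --0000  (sole → essential)
  9 | 001001  (sole → essential)
  12 | 0-1100  (sole → essential)
  15 | -01111  (sole → essential)
  16 | --0000,-1000-
  27 | 011011  (sole → essential)
  28 | 0-1100,01110-
  29 | 01110-  (sole → essential)
  32 | --0000,10-000
  35 | 100011  (sole → essential)
  37 | 100101  (sole → essential)
  40 | 10-000,1010-0
  42 | 1010-0  (sole → essential)
  48 | --0000,-1000-
  49 | -1000-,11-001
  55 | 11-111  (sole → essential)
  57 | 11-001  (sole → essential)
  63 | 1-1111,11-111
Essential prime implicants: --0000, -01111, 0-1100, 001001, 011011, 01110-, 100011, 100101, 1010-0, 11-001, 11-111

11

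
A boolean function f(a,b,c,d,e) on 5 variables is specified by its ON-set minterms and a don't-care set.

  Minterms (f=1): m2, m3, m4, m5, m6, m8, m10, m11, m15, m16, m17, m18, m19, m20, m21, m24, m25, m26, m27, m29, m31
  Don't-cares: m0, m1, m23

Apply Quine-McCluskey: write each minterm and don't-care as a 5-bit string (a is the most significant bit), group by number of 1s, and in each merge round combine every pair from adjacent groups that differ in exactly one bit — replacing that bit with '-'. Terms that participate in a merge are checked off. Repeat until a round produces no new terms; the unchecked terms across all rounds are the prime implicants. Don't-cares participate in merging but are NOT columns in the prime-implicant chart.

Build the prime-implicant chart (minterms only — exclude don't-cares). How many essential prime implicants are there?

Round 0: 00000✓ 00001✓ 00010✓ 00011✓ 00100✓ 00101✓ 00110✓ 01000✓ 01010✓ 01011✓ 01111✓ 10000✓ 10001✓ 10010✓ 10011✓ 10100✓ 10101✓ 10111✓ 11000✓ 11001✓ 11010✓ 11011✓ 11101✓ 11111✓
Round 1: -0000✓ -0001✓ -0010✓ -0011✓ -0100✓ -0101✓ -1000✓ -1010✓ -1011✓ -1111✓ 0-000✓ 0-010✓ 0-011✓ 00-00✓ 00-01✓ 00-10✓ 000-0✓ 000-1✓ 0000-✓ 0001-✓ 001-0✓ 0010-✓ 01-11✓ 010-0✓ 0101-✓ 1-000✓ 1-001✓ 1-010✓ 1-011✓ 1-101✓ 1-111✓ 10-00✓ 10-01✓ 10-11✓ 100-0✓ 100-1✓ 1000-✓ 1001-✓ 101-1✓ 1010-✓ 11-01✓ 11-11✓ 110-0✓ 110-1✓ 1100-✓ 1101-✓ 111-1✓
Round 2: --000✓ --010✓ --011✓ -0-00✓ -0-01✓ -00-0✓ -00-1✓ -000-✓ -001-✓ -010-✓ -1-11 -10-0✓ -101-✓ 0-0-0✓ 0-01-✓ 00--0 00-0-✓ 000--✓ 1--01✓ 1--11✓ 1-0-0✓ 1-0-1✓ 1-00-✓ 1-01-✓ 1-1-1✓ 10--1✓ 10-0-✓ 100--✓ 11--1✓ 110--✓
Round 3: --0-0 --01- -0-0- -00-- 1---1 1-0--
PIs = {--0-0, --01-, -0-0-, -00--, -1-11, 00--0, 1---1, 1-0--}
Coverage chart:
  m2: --0-0,--01-,-00--,00--0
  m3: --01-,-00--
  m4: -0-0-,00--0
  m5: -0-0- ←essential
  m6: 00--0 ←essential
  m8: --0-0 ←essential
  m10: --0-0,--01-
  m11: --01-,-1-11
  m15: -1-11 ←essential
  m16: --0-0,-0-0-,-00--,1-0--
  m17: -0-0-,-00--,1---1,1-0--
  m18: --0-0,--01-,-00--,1-0--
  m19: --01-,-00--,1---1,1-0--
  m20: -0-0- ←essential
  m21: -0-0-,1---1
  m24: --0-0,1-0--
  m25: 1---1,1-0--
  m26: --0-0,--01-,1-0--
  m27: --01-,-1-11,1---1,1-0--
  m29: 1---1 ←essential
  m31: -1-11,1---1
Essential: --0-0, -0-0-, -1-11, 00--0, 1---1

5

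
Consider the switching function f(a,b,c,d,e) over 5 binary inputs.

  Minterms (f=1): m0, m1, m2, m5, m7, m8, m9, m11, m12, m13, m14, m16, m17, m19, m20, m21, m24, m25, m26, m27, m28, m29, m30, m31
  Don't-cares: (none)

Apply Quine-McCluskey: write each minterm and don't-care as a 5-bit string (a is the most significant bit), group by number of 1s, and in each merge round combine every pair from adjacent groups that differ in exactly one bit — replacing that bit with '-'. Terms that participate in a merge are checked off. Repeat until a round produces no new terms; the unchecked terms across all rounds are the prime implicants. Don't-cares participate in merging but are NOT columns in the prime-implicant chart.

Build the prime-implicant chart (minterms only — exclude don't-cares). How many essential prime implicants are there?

7

Round 0: 00000✓ 00001✓ 00010✓ 00101✓ 00111✓ 01000✓ 01001✓ 01011✓ 01100✓ 01101✓ 01110✓ 10000✓ 10001✓ 10011✓ 10100✓ 10101✓ 11000✓ 11001✓ 11010✓ 11011✓ 11100✓ 11101✓ 11110✓ 11111✓
Round 1: -0000✓ -0001✓ -0101✓ -1000✓ -1001✓ -1011✓ -1100✓ -1101✓ -1110✓ 0-000✓ 0-001✓ 0-101✓ 00-01✓ 000-0 0000-✓ 001-1 01-00✓ 01-01✓ 010-1✓ 0100-✓ 011-0✓ 0110-✓ 1-000✓ 1-001✓ 1-011✓ 1-100✓ 1-101✓ 10-00✓ 10-01✓ 100-1✓ 1000-✓ 1010-✓ 11-00✓ 11-01✓ 11-10✓ 11-11✓ 110-0✓ 110-1✓ 1100-✓ 1101-✓ 111-0✓ 111-1✓ 1110-✓ 1111-✓
Round 2: --000✓ --001✓ --101✓ -0-01✓ -000-✓ -1-00✓ -1-01✓ -10-1 -100-✓ -11-0 -110-✓ 0--01✓ 0-00-✓ 01-0-✓ 1--00✓ 1--01✓ 1-0-1 1-00-✓ 1-10-✓ 10-0-✓ 11--0✓ 11--1✓ 11-0-✓ 11-1-✓ 110--✓ 111--✓
Round 3: ---01 --00- -1-0- 1--0- 11---
PIs = {---01, --00-, -1-0-, -10-1, -11-0, 000-0, 001-1, 1--0-, 1-0-1, 11---}
Coverage chart:
  m0: --00-,000-0
  m1: ---01,--00-
  m2: 000-0 ←essential
  m5: ---01,001-1
  m7: 001-1 ←essential
  m8: --00-,-1-0-
  m9: ---01,--00-,-1-0-,-10-1
  m11: -10-1 ←essential
  m12: -1-0-,-11-0
  m13: ---01,-1-0-
  m14: -11-0 ←essential
  m16: --00-,1--0-
  m17: ---01,--00-,1--0-,1-0-1
  m19: 1-0-1 ←essential
  m20: 1--0- ←essential
  m21: ---01,1--0-
  m24: --00-,-1-0-,1--0-,11---
  m25: ---01,--00-,-1-0-,-10-1,1--0-,1-0-1,11---
  m26: 11--- ←essential
  m27: -10-1,1-0-1,11---
  m28: -1-0-,-11-0,1--0-,11---
  m29: ---01,-1-0-,1--0-,11---
  m30: -11-0,11---
  m31: 11--- ←essential
Essential: -10-1, -11-0, 000-0, 001-1, 1--0-, 1-0-1, 11---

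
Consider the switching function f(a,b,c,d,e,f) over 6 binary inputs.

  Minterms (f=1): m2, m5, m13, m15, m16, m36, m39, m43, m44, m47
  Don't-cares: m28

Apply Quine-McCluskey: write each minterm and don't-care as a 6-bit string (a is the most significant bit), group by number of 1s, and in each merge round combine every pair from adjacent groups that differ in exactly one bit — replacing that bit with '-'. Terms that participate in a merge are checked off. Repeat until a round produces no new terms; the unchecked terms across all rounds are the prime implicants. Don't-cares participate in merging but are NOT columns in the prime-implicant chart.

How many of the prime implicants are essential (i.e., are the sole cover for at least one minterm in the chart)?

[col 0] 000010, 000101*, 001101*, 001111*, 010000, 011100, 100100*, 100111*, 101011*, 101100*, 101111*
[col 1] -01111, 00-101, 0011-1, 10-100, 10-111, 101-11
Prime implicants: -01111, 00-101, 000010, 0011-1, 010000, 011100, 10-100, 10-111, 101-11
PI chart (minterm → PIs covering it):
  2 | 000010  (sole → essential)
  5 | 00-101  (sole → essential)
  13 | 00-101,0011-1
  15 | -01111,0011-1
  16 | 010000  (sole → essential)
  36 | 10-100  (sole → essential)
  39 | 10-111  (sole → essential)
  43 | 101-11  (sole → essential)
  44 | 10-100  (sole → essential)
  47 | -01111,10-111,101-11
Essential prime implicants: 00-101, 000010, 010000, 10-100, 10-111, 101-11

6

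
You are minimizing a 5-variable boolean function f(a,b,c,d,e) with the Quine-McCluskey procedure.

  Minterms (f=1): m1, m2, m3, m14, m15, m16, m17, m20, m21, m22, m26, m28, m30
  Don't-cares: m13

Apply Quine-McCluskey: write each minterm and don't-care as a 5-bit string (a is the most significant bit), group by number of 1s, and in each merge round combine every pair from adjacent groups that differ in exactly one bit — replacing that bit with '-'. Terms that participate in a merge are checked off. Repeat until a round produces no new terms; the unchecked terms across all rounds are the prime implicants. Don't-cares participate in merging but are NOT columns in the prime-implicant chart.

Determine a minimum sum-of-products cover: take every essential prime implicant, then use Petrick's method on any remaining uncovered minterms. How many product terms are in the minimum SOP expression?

6

size-2^0 implicants → 00001(✓)  00010(✓)  00011(✓)  01101(✓)  01110(✓)  01111(✓)  10000(✓)  10001(✓)  10100(✓)  10101(✓)  10110(✓)  11010(✓)  11100(✓)  11110(✓)
size-2^1 implicants → -0001  -1110  000-1  0001-  011-1  0111-  1-100(✓)  1-110(✓)  10-00(✓)  10-01(✓)  1000-(✓)  101-0(✓)  1010-(✓)  11-10  111-0(✓)
size-2^2 implicants → 1-1-0  10-0-
Unchecked terms (primes): -0001, -1110, 000-1, 0001-, 011-1, 0111-, 1-1-0, 10-0-, 11-10
Minterm coverage:
  m1 ⊆ -0001,000-1
  m2 ⊆ 0001- [E]
  m3 ⊆ 000-1,0001-
  m14 ⊆ -1110,0111-
  m15 ⊆ 011-1,0111-
  m16 ⊆ 10-0- [E]
  m17 ⊆ -0001,10-0-
  m20 ⊆ 1-1-0,10-0-
  m21 ⊆ 10-0- [E]
  m22 ⊆ 1-1-0 [E]
  m26 ⊆ 11-10 [E]
  m28 ⊆ 1-1-0 [E]
  m30 ⊆ -1110,1-1-0,11-10
E = {0001-, 1-1-0, 10-0-, 11-10}
Petrick residual → -0001, 0111-
Cover = b'c'd'e + a'b'c'd + a'bcd + ace' + ab'd' + abde'  |cover|=6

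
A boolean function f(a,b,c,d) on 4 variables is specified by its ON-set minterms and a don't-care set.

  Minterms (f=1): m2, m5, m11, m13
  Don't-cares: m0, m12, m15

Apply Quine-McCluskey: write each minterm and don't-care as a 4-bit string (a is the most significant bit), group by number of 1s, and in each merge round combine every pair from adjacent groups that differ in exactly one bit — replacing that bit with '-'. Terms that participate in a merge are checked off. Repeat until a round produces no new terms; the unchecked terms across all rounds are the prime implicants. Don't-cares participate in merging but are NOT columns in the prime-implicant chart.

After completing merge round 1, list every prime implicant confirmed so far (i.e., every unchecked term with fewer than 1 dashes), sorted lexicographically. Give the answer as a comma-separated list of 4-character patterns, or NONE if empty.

NONE

[col 0] 0000*, 0010*, 0101*, 1011*, 1100*, 1101*, 1111*
[col 1] -101, 00-0, 1-11, 11-1, 110-
Prime implicants: -101, 00-0, 1-11, 11-1, 110-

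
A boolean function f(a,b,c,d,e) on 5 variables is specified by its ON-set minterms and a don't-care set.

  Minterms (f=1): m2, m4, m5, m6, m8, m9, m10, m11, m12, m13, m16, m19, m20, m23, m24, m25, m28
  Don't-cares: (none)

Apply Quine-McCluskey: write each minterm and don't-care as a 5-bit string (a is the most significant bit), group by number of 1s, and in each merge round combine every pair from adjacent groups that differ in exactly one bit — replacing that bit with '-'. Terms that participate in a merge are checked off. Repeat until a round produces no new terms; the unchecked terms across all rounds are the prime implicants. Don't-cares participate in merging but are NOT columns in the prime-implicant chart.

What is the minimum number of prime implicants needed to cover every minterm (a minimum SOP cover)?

6

[col 0] 00010*, 00100*, 00101*, 00110*, 01000*, 01001*, 01010*, 01011*, 01100*, 01101*, 10000*, 10011*, 10100*, 10111*, 11000*, 11001*, 11100*
[col 1] -0100*, -1000*, -1001*, -1100*, 0-010, 0-100*, 0-101*, 00-10, 001-0, 0010-*, 01-00*, 01-01*, 010-0*, 010-1*, 0100-*, 0101-*, 0110-*, 1-000*, 1-100*, 10-00*, 10-11, 11-00*, 1100-*
[col 2] --100, -1-00, -100-, 0-10-, 01-0-, 010--, 1--00
Prime implicants: --100, -1-00, -100-, 0-010, 0-10-, 00-10, 001-0, 01-0-, 010--, 1--00, 10-11
PI chart (minterm → PIs covering it):
  2 | 0-010,00-10
  4 | --100,0-10-,001-0
  5 | 0-10-  (sole → essential)
  6 | 00-10,001-0
  8 | -1-00,-100-,01-0-,010--
  9 | -100-,01-0-,010--
  10 | 0-010,010--
  11 | 010--  (sole → essential)
  12 | --100,-1-00,0-10-,01-0-
  13 | 0-10-,01-0-
  16 | 1--00  (sole → essential)
  19 | 10-11  (sole → essential)
  20 | --100,1--00
  23 | 10-11  (sole → essential)
  24 | -1-00,-100-,1--00
  25 | -100-  (sole → essential)
  28 | --100,-1-00,1--00
Essential prime implicants: -100-, 0-10-, 010--, 1--00, 10-11
Petrick residual → 00-10
Minimum SOP uses 6 PIs: bc'd' + a'cd' + a'b'de' + a'bc' + ad'e' + ab'de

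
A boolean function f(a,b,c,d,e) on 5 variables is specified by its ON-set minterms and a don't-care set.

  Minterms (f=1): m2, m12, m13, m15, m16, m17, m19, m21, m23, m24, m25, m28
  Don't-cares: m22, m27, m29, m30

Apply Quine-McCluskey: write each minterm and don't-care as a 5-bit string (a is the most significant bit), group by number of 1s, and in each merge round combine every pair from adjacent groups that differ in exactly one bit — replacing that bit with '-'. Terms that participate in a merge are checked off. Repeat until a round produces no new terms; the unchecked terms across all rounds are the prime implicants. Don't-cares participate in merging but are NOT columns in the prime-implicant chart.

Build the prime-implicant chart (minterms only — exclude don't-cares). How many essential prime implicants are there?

4

Round 0: 00010 01100✓ 01101✓ 01111✓ 10000✓ 10001✓ 10011✓ 10101✓ 10110✓ 10111✓ 11000✓ 11001✓ 11011✓ 11100✓ 11101✓ 11110✓
Round 1: -1100✓ -1101✓ 011-1 0110-✓ 1-000✓ 1-001✓ 1-011✓ 1-101✓ 1-110 10-01✓ 10-11✓ 100-1✓ 1000-✓ 101-1✓ 1011- 11-00✓ 11-01✓ 110-1✓ 1100-✓ 111-0 1110-✓
Round 2: -110- 1--01 1-0-1 1-00- 10--1 11-0-
PIs = {-110-, 00010, 011-1, 1--01, 1-0-1, 1-00-, 1-110, 10--1, 1011-, 11-0-, 111-0}
Coverage chart:
  m2: 00010 ←essential
  m12: -110- ←essential
  m13: -110-,011-1
  m15: 011-1 ←essential
  m16: 1-00- ←essential
  m17: 1--01,1-0-1,1-00-,10--1
  m19: 1-0-1,10--1
  m21: 1--01,10--1
  m23: 10--1,1011-
  m24: 1-00-,11-0-
  m25: 1--01,1-0-1,1-00-,11-0-
  m28: -110-,11-0-,111-0
Essential: -110-, 00010, 011-1, 1-00-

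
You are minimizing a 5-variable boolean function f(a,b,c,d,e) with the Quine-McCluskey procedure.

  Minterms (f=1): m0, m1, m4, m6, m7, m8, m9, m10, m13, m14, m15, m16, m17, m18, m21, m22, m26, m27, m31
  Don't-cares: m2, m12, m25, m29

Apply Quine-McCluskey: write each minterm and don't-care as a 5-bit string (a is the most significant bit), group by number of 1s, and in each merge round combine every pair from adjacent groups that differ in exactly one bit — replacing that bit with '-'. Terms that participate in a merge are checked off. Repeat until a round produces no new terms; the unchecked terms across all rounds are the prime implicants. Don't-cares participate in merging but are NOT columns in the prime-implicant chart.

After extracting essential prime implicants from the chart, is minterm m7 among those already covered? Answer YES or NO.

size-2^0 implicants → 00000(✓)  00001(✓)  00010(✓)  00100(✓)  00110(✓)  00111(✓)  01000(✓)  01001(✓)  01010(✓)  01100(✓)  01101(✓)  01110(✓)  01111(✓)  10000(✓)  10001(✓)  10010(✓)  10101(✓)  10110(✓)  11001(✓)  11010(✓)  11011(✓)  11101(✓)  11111(✓)
size-2^1 implicants → -0000(✓)  -0001(✓)  -0010(✓)  -0110(✓)  -1001(✓)  -1010(✓)  -1101(✓)  -1111(✓)  0-000(✓)  0-001(✓)  0-010(✓)  0-100(✓)  0-110(✓)  0-111(✓)  00-00(✓)  00-10(✓)  000-0(✓)  0000-(✓)  001-0(✓)  0011-(✓)  01-00(✓)  01-01(✓)  01-10(✓)  010-0(✓)  0100-(✓)  011-0(✓)  011-1(✓)  0110-(✓)  0111-(✓)  1-001(✓)  1-010(✓)  1-101(✓)  10-01(✓)  10-10(✓)  100-0(✓)  1000-(✓)  11-01(✓)  11-11(✓)  110-1(✓)  1101-  111-1(✓)
size-2^2 implicants → --001  --010  -0-10  -00-0  -000-  -1-01  -11-1  0--00(✓)  0--10(✓)  0-0-0(✓)  0-00-  0-1-0(✓)  0-11-  00--0(✓)  01--0(✓)  01-0-  011--  1--01  11--1
size-2^3 implicants → 0---0
Unchecked terms (primes): --001, --010, -0-10, -00-0, -000-, -1-01, -11-1, 0---0, 0-00-, 0-11-, 01-0-, 011--, 1--01, 11--1, 1101-
Minterm coverage:
  m0 ⊆ -00-0,-000-,0---0,0-00-
  m1 ⊆ --001,-000-,0-00-
  m4 ⊆ 0---0 [E]
  m6 ⊆ -0-10,0---0,0-11-
  m7 ⊆ 0-11- [E]
  m8 ⊆ 0---0,0-00-,01-0-
  m9 ⊆ --001,-1-01,0-00-,01-0-
  m10 ⊆ --010,0---0
  m13 ⊆ -1-01,-11-1,01-0-,011--
  m14 ⊆ 0---0,0-11-,011--
  m15 ⊆ -11-1,0-11-,011--
  m16 ⊆ -00-0,-000-
  m17 ⊆ --001,-000-,1--01
  m18 ⊆ --010,-0-10,-00-0
  m21 ⊆ 1--01 [E]
  m22 ⊆ -0-10 [E]
  m26 ⊆ --010,1101-
  m27 ⊆ 11--1,1101-
  m31 ⊆ -11-1,11--1
E = {-0-10, 0---0, 0-11-, 1--01}

YES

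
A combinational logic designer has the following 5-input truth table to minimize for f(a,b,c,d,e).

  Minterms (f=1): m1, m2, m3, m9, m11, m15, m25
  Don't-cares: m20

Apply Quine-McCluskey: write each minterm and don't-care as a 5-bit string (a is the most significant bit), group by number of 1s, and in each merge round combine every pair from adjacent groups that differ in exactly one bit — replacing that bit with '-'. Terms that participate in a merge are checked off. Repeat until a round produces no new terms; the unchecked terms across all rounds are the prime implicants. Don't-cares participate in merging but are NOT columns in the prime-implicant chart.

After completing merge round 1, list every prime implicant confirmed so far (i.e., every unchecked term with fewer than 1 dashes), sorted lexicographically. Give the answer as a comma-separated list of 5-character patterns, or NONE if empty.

Round 0: 00001✓ 00010✓ 00011✓ 01001✓ 01011✓ 01111✓ 10100 11001✓
Round 1: -1001 0-001✓ 0-011✓ 000-1✓ 0001- 01-11 010-1✓
Round 2: 0-0-1
PIs = {-1001, 0-0-1, 0001-, 01-11, 10100}

10100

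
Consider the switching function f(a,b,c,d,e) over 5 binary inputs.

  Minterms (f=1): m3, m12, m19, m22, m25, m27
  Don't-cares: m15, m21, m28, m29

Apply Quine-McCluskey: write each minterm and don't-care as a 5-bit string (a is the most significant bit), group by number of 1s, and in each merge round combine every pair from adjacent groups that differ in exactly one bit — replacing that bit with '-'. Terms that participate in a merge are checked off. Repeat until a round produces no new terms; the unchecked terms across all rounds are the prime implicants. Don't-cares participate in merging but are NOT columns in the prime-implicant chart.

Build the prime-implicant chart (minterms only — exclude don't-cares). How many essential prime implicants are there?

size-2^0 implicants → 00011(✓)  01100(✓)  01111  10011(✓)  10101(✓)  10110  11001(✓)  11011(✓)  11100(✓)  11101(✓)
size-2^1 implicants → -0011  -1100  1-011  1-101  11-01  110-1  1110-
Unchecked terms (primes): -0011, -1100, 01111, 1-011, 1-101, 10110, 11-01, 110-1, 1110-
Minterm coverage:
  m3 ⊆ -0011 [E]
  m12 ⊆ -1100 [E]
  m19 ⊆ -0011,1-011
  m22 ⊆ 10110 [E]
  m25 ⊆ 11-01,110-1
  m27 ⊆ 1-011,110-1
E = {-0011, -1100, 10110}

3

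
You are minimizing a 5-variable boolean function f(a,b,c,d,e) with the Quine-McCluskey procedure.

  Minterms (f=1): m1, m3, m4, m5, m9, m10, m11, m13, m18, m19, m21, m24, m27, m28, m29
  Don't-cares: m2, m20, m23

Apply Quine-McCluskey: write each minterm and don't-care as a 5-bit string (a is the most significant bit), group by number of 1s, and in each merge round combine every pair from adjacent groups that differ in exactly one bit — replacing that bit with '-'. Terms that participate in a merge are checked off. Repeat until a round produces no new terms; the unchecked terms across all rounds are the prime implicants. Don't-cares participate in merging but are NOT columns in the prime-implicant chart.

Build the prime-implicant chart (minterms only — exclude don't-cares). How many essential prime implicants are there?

[col 0] 00001*, 00010*, 00011*, 00100*, 00101*, 01001*, 01010*, 01011*, 01101*, 10010*, 10011*, 10100*, 10101*, 10111*, 11000*, 11011*, 11100*, 11101*
[col 1] -0010*, -0011*, -0100*, -0101*, -1011*, -1101*, 0-001*, 0-010*, 0-011*, 0-101*, 00-01*, 000-1*, 0001-*, 0010-*, 01-01*, 010-1*, 0101-*, 1-011*, 1-100*, 1-101*, 10-11, 1001-*, 101-1, 1010-*, 11-00, 1110-*
[col 2] --011, --101, -001-, -010-, 0--01, 0-0-1, 0-01-, 1-10-
Prime implicants: --011, --101, -001-, -010-, 0--01, 0-0-1, 0-01-, 1-10-, 10-11, 101-1, 11-00
PI chart (minterm → PIs covering it):
  1 | 0--01,0-0-1
  3 | --011,-001-,0-0-1,0-01-
  4 | -010-  (sole → essential)
  5 | --101,-010-,0--01
  9 | 0--01,0-0-1
  10 | 0-01-  (sole → essential)
  11 | --011,0-0-1,0-01-
  13 | --101,0--01
  18 | -001-  (sole → essential)
  19 | --011,-001-,10-11
  21 | --101,-010-,1-10-,101-1
  24 | 11-00  (sole → essential)
  27 | --011  (sole → essential)
  28 | 1-10-,11-00
  29 | --101,1-10-
Essential prime implicants: --011, -001-, -010-, 0-01-, 11-00

5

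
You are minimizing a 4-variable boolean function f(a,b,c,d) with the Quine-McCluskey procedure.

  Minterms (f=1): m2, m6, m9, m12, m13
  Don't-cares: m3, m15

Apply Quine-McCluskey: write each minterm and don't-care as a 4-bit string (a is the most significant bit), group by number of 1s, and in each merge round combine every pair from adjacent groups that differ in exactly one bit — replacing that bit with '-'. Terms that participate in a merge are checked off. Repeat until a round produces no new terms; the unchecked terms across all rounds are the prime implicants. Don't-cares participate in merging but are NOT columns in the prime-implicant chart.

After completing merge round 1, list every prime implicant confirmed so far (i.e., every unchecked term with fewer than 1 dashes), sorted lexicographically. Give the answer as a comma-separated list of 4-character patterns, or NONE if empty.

NONE

[col 0] 0010*, 0011*, 0110*, 1001*, 1100*, 1101*, 1111*
[col 1] 0-10, 001-, 1-01, 11-1, 110-
Prime implicants: 0-10, 001-, 1-01, 11-1, 110-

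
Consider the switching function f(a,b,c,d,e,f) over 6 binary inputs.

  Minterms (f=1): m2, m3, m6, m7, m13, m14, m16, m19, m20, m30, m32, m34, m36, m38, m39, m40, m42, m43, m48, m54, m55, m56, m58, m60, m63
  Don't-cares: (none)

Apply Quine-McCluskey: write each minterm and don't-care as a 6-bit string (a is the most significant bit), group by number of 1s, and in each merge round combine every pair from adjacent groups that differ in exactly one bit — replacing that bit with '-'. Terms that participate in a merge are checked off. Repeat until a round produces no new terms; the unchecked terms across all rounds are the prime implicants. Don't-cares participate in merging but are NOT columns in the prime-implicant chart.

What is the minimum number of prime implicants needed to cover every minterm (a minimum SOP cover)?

12

Round 0: 000010✓ 000011✓ 000110✓ 000111✓ 001101 001110✓ 010000✓ 010011✓ 010100✓ 011110✓ 100000✓ 100010✓ 100100✓ 100110✓ 100111✓ 101000✓ 101010✓ 101011✓ 110000✓ 110110✓ 110111✓ 111000✓ 111010✓ 111100✓ 111111✓
Round 1: -00010✓ -00110✓ -00111✓ -10000 0-0011 0-1110 00-110 000-10✓ 000-11✓ 00001-✓ 00011-✓ 010-00 1-0000✓ 1-0110✓ 1-0111✓ 1-1000✓ 1-1010✓ 10-000✓ 10-010✓ 100-00✓ 100-10✓ 1000-0✓ 1001-0✓ 10011-✓ 1010-0✓ 10101- 11-000✓ 11-111 11011-✓ 111-00 1110-0✓
Round 2: -00-10 -0011- 000-1- 1--000 1-011- 1-10-0 10-0-0 100--0
PIs = {-00-10, -0011-, -10000, 0-0011, 0-1110, 00-110, 000-1-, 001101, 010-00, 1--000, 1-011-, 1-10-0, 10-0-0, 100--0, 10101-, 11-111, 111-00}
Coverage chart:
  m2: -00-10,000-1-
  m3: 0-0011,000-1-
  m6: -00-10,-0011-,00-110,000-1-
  m7: -0011-,000-1-
  m13: 001101 ←essential
  m14: 0-1110,00-110
  m16: -10000,010-00
  m19: 0-0011 ←essential
  m20: 010-00 ←essential
  m30: 0-1110 ←essential
  m32: 1--000,10-0-0,100--0
  m34: -00-10,10-0-0,100--0
  m36: 100--0 ←essential
  m38: -00-10,-0011-,1-011-,100--0
  m39: -0011-,1-011-
  m40: 1--000,1-10-0,10-0-0
  m42: 1-10-0,10-0-0,10101-
  m43: 10101- ←essential
  m48: -10000,1--000
  m54: 1-011- ←essential
  m55: 1-011-,11-111
  m56: 1--000,1-10-0,111-00
  m58: 1-10-0 ←essential
  m60: 111-00 ←essential
  m63: 11-111 ←essential
Essential: 0-0011, 0-1110, 001101, 010-00, 1-011-, 1-10-0, 100--0, 10101-, 11-111, 111-00
Petrick residual → -10000, 000-1-
Min cover (12 terms): bc'd'e'f' + a'c'd'ef + a'cdef' + a'b'c'e + a'b'cde'f + a'bc'e'f' + ac'de + acd'f' + ab'c'f' + ab'cd'e + abdef + abce'f'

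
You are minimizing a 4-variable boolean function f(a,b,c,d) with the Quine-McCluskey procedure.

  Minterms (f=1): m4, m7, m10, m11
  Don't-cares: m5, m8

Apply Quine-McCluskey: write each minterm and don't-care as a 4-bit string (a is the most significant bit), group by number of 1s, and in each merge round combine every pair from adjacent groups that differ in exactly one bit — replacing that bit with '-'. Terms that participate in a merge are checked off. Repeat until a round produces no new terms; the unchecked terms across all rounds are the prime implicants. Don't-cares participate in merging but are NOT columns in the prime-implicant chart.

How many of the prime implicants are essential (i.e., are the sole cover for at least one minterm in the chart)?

3

Round 0: 0100✓ 0101✓ 0111✓ 1000✓ 1010✓ 1011✓
Round 1: 01-1 010- 10-0 101-
PIs = {01-1, 010-, 10-0, 101-}
Coverage chart:
  m4: 010- ←essential
  m7: 01-1 ←essential
  m10: 10-0,101-
  m11: 101- ←essential
Essential: 01-1, 010-, 101-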